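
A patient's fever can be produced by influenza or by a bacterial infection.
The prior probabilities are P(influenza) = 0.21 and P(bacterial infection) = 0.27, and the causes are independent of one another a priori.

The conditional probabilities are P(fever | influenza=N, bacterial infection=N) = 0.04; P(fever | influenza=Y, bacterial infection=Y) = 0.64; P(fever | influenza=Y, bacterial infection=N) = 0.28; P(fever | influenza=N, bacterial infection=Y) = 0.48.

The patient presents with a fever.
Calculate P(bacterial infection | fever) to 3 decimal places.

P(fever) = 0.04*0.79*0.73 + 0.48*0.79*0.27 + 0.28*0.21*0.73 + 0.64*0.21*0.27 = 0.023068 + 0.102384 + 0.042924 + 0.036288 = 0.204664
The bacterial infection-present share is 0.102384 + 0.036288 = 0.138672.
Hence the posterior is 0.138672/0.204664 ≈ 0.678.

P(bacterial infection | fever) ≈ 0.678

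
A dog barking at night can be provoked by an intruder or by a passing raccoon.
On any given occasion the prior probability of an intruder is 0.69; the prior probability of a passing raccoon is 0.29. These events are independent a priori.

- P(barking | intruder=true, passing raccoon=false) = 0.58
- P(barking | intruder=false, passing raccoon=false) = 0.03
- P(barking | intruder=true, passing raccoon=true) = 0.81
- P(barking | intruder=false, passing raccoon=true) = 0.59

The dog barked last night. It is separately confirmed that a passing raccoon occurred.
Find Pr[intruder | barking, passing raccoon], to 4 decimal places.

P(barking | passing raccoon) = 0.59·0.31 + 0.81·0.69 = 0.182900 + 0.558900 = 0.741800
Of this, 0.558900 comes from 0.81·0.69 (the intruder=true cases).
So P(intruder | barking, passing raccoon) = 0.558900/0.741800 ≈ 0.7534.

Pr[intruder | barking, passing raccoon] ≈ 0.7534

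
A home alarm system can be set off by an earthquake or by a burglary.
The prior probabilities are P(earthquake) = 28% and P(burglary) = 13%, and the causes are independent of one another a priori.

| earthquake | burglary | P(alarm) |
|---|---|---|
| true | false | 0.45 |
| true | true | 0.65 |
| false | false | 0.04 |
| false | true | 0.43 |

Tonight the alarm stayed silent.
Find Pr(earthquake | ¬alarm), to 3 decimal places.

Pr(earthquake | ¬alarm) ≈ 0.183

Sum P(¬alarm|·) weighted by the priors over the 4 (earthquake, burglary) configurations:
  P(¬alarm) = 0.96·0.72·0.87 + 0.57·0.72·0.13 + 0.55·0.28·0.87 + 0.35·0.28·0.13
        = 0.601344 + 0.053352 + 0.133980 + 0.012740 = 0.801416
Keeping only the earthquake-present terms gives 0.146720, so
  P(earthquake | ¬alarm) = 0.146720 / 0.801416 ≈ 0.183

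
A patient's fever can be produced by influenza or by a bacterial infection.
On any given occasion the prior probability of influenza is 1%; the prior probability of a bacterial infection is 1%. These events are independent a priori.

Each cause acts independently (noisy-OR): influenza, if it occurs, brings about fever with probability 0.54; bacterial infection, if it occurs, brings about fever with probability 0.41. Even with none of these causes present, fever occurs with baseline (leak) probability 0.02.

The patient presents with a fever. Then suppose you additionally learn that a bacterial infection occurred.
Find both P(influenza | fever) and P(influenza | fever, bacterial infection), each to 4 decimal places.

P(influenza | fever) ≈ 0.1881; P(influenza | fever, bacterial infection) ≈ 0.0173

Under noisy-OR, P(fever | causes) = 1 − (1−0.02)·∏(1−qᵢ) over the active causes.
Enumerate the 4 (influenza, bacterial infection) configurations and weight by the priors:
  P(fever) = 0.02*0.99*0.99 + 0.4218*0.99*0.01 + 0.5492*0.01*0.99 + 0.734028*0.01*0.01
        = 0.019602 + 0.004176 + 0.005437 + 0.000073 = 0.029288
The terms with influenza present sum to 0.005510, so
  P(influenza | fever) = 0.005510 / 0.029288 ≈ 0.1881

With the extra evidence:
For the numerator, keep only influenza=true terms: 0.734028*0.01 = 0.007340
Normalizer over all consistent configurations: 0.4218*0.99 + 0.734028*0.01 = 0.424922
P(influenza | fever, bacterial infection) = 0.007340/0.424922 ≈ 0.0173
Conditioning on bacterial infection lowers the posterior on influenza: the classic explaining-away effect in a common-effect structure.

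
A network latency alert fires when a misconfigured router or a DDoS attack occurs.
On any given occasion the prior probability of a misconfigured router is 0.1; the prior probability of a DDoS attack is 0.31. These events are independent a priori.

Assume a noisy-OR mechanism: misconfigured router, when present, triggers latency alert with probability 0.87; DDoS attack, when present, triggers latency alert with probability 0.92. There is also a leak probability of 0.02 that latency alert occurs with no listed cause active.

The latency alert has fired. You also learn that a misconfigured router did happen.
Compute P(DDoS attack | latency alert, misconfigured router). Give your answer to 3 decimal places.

P(DDoS attack | latency alert, misconfigured router) ≈ 0.338

Under noisy-OR, P(latency alert | causes) = 1 − (1−0.02)·∏(1−qᵢ) over the active causes.
P(latency alert | misconfigured router) = 0.8726·0.69 + 0.989808·0.31 = 0.602094 + 0.306840 = 0.908934
Of this, 0.306840 comes from 0.989808·0.31 (the DDoS attack=true cases).
Hence the posterior is 0.306840/0.908934 ≈ 0.338.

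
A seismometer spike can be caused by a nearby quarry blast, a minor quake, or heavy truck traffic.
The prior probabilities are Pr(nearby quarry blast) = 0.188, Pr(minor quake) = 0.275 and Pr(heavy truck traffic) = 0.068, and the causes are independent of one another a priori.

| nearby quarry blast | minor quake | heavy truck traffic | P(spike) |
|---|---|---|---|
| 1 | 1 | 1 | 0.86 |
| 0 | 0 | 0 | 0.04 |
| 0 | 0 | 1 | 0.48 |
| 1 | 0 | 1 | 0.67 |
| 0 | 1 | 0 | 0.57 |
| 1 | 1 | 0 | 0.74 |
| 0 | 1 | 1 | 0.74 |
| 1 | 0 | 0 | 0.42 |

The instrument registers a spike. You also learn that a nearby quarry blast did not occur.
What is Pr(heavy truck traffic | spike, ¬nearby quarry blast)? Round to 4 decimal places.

Pr(heavy truck traffic | spike, ¬nearby quarry blast) ≈ 0.1781

Sum P(spike|·) weighted by the priors over the 4 (minor quake, heavy truck traffic) configurations:
  P(spike | ¬nearby quarry blast) = 0.04*0.725*0.932 + 0.48*0.725*0.068 + 0.57*0.275*0.932 + 0.74*0.275*0.068
        = 0.027028 + 0.023664 + 0.146091 + 0.013838 = 0.210621
Configurations with heavy truck traffic contribute 0.037502, so
  P(heavy truck traffic | spike, ¬nearby quarry blast) = 0.037502 / 0.210621 ≈ 0.1781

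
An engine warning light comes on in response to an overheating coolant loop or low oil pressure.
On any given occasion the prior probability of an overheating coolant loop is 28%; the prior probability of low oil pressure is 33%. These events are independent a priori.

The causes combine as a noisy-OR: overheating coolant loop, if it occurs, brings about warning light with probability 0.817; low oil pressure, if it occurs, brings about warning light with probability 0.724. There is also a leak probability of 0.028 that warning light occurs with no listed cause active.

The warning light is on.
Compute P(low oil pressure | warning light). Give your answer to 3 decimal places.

Under noisy-OR, P(warning light | causes) = 1 − (1−0.028)·∏(1−qᵢ) over the active causes.
P(warning light) = 0.028×0.72×0.67 + 0.731728×0.72×0.33 + 0.822124×0.28×0.67 + 0.950906×0.28×0.33 = 0.013507 + 0.173859 + 0.154230 + 0.087864 = 0.429460
The low oil pressure-present share is 0.173859 + 0.087864 = 0.261723.
Hence the posterior is 0.261723/0.429460 ≈ 0.609.

P(low oil pressure | warning light) ≈ 0.609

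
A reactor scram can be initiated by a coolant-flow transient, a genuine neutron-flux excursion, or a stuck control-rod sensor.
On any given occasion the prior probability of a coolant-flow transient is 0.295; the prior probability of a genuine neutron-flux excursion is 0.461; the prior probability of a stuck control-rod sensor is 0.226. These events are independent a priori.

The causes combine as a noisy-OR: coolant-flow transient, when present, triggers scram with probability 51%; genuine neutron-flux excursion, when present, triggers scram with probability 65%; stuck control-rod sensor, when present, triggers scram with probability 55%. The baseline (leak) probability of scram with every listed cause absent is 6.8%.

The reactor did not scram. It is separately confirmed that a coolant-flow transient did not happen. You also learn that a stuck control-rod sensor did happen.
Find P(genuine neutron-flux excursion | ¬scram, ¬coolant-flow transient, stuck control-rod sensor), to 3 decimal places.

P(genuine neutron-flux excursion | ¬scram, ¬coolant-flow transient, stuck control-rod sensor) ≈ 0.230

Under noisy-OR, P(scram | causes) = 1 − (1−0.068)·∏(1−qᵢ) over the active causes.
P(¬scram | ¬coolant-flow transient, stuck control-rod sensor) = 0.4194·0.539 + 0.14679·0.461 = 0.226057 + 0.067670 = 0.293727
The genuine neutron-flux excursion-present share is 0.14679·0.461 = 0.067670.
P(genuine neutron-flux excursion | ¬scram, ¬coolant-flow transient, stuck control-rod sensor) = 0.067670 / 0.293727 ≈ 0.230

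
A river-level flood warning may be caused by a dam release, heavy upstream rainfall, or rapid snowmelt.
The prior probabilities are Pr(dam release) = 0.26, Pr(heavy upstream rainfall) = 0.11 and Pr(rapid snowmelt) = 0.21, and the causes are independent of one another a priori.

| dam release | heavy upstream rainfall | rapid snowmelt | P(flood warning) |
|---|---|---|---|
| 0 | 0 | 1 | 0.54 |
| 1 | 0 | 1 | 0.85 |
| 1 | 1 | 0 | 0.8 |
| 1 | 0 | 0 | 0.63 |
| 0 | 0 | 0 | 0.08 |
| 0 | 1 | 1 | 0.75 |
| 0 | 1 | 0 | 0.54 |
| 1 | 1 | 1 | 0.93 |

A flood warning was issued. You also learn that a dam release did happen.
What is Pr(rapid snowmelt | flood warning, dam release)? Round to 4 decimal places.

Pr(rapid snowmelt | flood warning, dam release) ≈ 0.2603

For the numerator, keep only rapid snowmelt=true terms: 0.158865 + 0.021483 = 0.180348
The normalizing constant is 0.63×0.89×0.79 + 0.85×0.89×0.21 + 0.8×0.11×0.79 + 0.93×0.11×0.21 = 0.692821
P(rapid snowmelt | flood warning, dam release) = 0.180348/0.692821 ≈ 0.2603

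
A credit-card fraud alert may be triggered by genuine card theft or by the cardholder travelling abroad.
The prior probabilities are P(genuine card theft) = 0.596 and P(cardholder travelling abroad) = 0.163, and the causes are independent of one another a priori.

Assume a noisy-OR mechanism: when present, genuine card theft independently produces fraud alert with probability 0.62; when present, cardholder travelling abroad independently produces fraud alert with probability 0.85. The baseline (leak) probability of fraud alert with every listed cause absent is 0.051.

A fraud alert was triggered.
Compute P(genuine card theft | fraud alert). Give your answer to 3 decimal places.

P(genuine card theft | fraud alert) ≈ 0.848

Under noisy-OR, P(fraud alert | causes) = 1 − (1−0.051)·∏(1−qᵢ) over the active causes.
Numerator (weight on configurations with genuine card theft): 0.318956 + 0.091893 = 0.410849
The normalizing constant is 0.051×0.404×0.837 + 0.85765×0.404×0.163 + 0.63938×0.596×0.837 + 0.945907×0.596×0.163 = 0.484573
P(genuine card theft | fraud alert) = 0.410849/0.484573 ≈ 0.848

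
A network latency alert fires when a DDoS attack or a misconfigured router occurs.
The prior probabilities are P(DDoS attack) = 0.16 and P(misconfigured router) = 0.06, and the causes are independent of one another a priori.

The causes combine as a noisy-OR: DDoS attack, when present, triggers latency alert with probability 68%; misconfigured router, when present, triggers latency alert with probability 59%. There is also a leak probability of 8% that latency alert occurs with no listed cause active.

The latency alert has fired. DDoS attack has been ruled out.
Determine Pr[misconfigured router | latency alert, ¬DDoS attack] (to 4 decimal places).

Pr[misconfigured router | latency alert, ¬DDoS attack] ≈ 0.3320

Under noisy-OR, P(latency alert | causes) = 1 − (1−0.08)·∏(1−qᵢ) over the active causes.
Enumerate both values of misconfigured router and weight by the priors:
  P(latency alert | ¬DDoS attack) = 0.08*0.94 + 0.6228*0.06
        = 0.075200 + 0.037368 = 0.112568
Keeping only the misconfigured router-present terms gives 0.037368, so
  P(misconfigured router | latency alert, ¬DDoS attack) = 0.037368 / 0.112568 ≈ 0.3320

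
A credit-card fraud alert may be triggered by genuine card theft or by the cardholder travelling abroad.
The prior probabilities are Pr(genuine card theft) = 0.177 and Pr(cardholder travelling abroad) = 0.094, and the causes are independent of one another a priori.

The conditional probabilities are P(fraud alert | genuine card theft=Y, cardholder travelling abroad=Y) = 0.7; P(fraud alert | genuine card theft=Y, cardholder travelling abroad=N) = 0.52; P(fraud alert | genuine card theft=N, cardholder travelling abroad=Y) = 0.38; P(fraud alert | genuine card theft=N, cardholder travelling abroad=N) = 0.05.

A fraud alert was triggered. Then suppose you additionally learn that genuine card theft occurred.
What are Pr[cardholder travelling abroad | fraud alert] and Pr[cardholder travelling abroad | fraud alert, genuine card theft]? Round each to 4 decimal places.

Weight on cardholder travelling abroad=true, given the evidence: 0.029398 + 0.011647 = 0.041045
The normalizing constant is 0.05×0.823×0.906 + 0.38×0.823×0.094 + 0.52×0.177×0.906 + 0.7×0.177×0.094 = 0.161715
P(cardholder travelling abroad | fraud alert) = 0.041045/0.161715 ≈ 0.2538

With the extra evidence:
For the numerator, keep only cardholder travelling abroad=true terms: 0.7·0.094 = 0.065800
Normalizer over all consistent configurations: 0.52·0.906 + 0.7·0.094 = 0.536920
P(cardholder travelling abroad | fraud alert, genuine card theft) = 0.065800/0.536920 ≈ 0.1226
This is intercausal reasoning (explaining away): once genuine card theft accounts for the fraud alert, cardholder travelling abroad becomes less likely.

Pr[cardholder travelling abroad | fraud alert] ≈ 0.2538; Pr[cardholder travelling abroad | fraud alert, genuine card theft] ≈ 0.1226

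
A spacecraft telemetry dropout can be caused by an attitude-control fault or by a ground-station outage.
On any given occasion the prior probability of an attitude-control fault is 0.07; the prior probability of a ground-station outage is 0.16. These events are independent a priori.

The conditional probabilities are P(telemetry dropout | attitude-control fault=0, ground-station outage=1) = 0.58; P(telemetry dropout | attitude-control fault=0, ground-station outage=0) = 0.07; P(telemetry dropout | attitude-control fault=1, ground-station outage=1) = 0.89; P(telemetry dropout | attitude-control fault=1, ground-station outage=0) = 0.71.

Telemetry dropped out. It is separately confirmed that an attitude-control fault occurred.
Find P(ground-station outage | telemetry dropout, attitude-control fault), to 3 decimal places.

Numerator (weight on configurations with ground-station outage): 0.89·0.16 = 0.142400
Normalizer over all consistent configurations: 0.71·0.84 + 0.89·0.16 = 0.738800
Posterior = 0.142400 / 0.738800 ≈ 0.193

P(ground-station outage | telemetry dropout, attitude-control fault) ≈ 0.193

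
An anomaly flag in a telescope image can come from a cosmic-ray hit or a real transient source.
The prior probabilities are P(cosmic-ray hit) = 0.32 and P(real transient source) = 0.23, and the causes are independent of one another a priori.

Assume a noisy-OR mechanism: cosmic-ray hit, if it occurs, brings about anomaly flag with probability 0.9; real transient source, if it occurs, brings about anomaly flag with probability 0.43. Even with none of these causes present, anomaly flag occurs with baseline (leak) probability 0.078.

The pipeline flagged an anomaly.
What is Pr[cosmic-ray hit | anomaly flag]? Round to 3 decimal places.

Pr[cosmic-ray hit | anomaly flag] ≈ 0.718

Under noisy-OR, P(anomaly flag | causes) = 1 − (1−0.078)·∏(1−qᵢ) over the active causes.
P(anomaly flag) = 0.078×0.68×0.77 + 0.47446×0.68×0.23 + 0.9078×0.32×0.77 + 0.947446×0.32×0.23 = 0.040841 + 0.074206 + 0.223682 + 0.069732 = 0.408461
The cosmic-ray hit-present share is 0.223682 + 0.069732 = 0.293414.
P(cosmic-ray hit | anomaly flag) = 0.293414 / 0.408461 ≈ 0.718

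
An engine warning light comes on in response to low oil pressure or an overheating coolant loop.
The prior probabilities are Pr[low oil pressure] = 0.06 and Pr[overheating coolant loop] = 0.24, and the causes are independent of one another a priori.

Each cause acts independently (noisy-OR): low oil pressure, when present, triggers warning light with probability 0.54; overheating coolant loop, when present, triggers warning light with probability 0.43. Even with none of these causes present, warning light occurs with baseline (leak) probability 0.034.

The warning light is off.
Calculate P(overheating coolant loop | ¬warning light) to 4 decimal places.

Under noisy-OR, P(warning light | causes) = 1 − (1−0.034)·∏(1−qᵢ) over the active causes.
Numerator (weight on configurations with overheating coolant loop): 0.124220 + 0.003647 = 0.127867
Normalizer over all consistent configurations: 0.966·0.94·0.76 + 0.55062·0.94·0.24 + 0.44436·0.06·0.76 + 0.253285·0.06·0.24 = 0.838240
Posterior = 0.127867 / 0.838240 ≈ 0.1525

P(overheating coolant loop | ¬warning light) ≈ 0.1525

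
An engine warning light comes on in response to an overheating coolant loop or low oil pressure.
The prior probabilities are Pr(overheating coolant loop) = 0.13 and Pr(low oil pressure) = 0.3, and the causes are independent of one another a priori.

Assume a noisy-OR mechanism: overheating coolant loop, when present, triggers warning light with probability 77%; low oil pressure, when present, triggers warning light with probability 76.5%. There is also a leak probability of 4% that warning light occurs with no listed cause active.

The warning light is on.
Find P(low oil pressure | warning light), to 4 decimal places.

Under noisy-OR, P(warning light | causes) = 1 − (1−0.04)·∏(1−qᵢ) over the active causes.
P(warning light) = 0.04×0.87×0.7 + 0.7744×0.87×0.3 + 0.7792×0.13×0.7 + 0.948112×0.13×0.3 = 0.024360 + 0.202118 + 0.070907 + 0.036976 = 0.334361
Restricting to configurations with low oil pressure present: 0.202118 + 0.036976 = 0.239094.
P(low oil pressure | warning light) = 0.239094 / 0.334361 ≈ 0.7151

P(low oil pressure | warning light) ≈ 0.7151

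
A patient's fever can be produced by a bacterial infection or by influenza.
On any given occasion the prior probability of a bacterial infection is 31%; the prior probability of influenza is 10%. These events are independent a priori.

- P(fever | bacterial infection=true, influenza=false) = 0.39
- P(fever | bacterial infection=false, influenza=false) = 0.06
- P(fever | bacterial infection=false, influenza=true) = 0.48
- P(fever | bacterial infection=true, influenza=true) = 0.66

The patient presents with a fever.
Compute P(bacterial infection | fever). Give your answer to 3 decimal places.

P(bacterial infection | fever) ≈ 0.647

By total probability over the 4 (bacterial infection, influenza) configurations:
  P(fever) = 0.06·0.69·0.9 + 0.48·0.69·0.1 + 0.39·0.31·0.9 + 0.66·0.31·0.1
        = 0.037260 + 0.033120 + 0.108810 + 0.020460 = 0.199650
Configurations with bacterial infection contribute 0.129270, so
  P(bacterial infection | fever) = 0.129270 / 0.199650 ≈ 0.647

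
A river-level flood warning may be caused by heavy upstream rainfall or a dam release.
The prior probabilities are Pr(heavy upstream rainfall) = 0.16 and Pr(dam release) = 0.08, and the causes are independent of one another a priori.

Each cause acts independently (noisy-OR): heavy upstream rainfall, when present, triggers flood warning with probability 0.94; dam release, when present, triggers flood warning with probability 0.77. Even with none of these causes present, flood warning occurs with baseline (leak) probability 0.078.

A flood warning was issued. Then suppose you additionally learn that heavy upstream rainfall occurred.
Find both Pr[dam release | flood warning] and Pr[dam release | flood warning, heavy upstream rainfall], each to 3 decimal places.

Pr[dam release | flood warning] ≈ 0.248; Pr[dam release | flood warning, heavy upstream rainfall] ≈ 0.083

Under noisy-OR, P(flood warning | causes) = 1 − (1−0.078)·∏(1−qᵢ) over the active causes.
Weight on dam release=true, given the evidence: 0.052950 + 0.012637 = 0.065587
Normalizer over all consistent configurations: 0.078*0.84*0.92 + 0.78794*0.84*0.08 + 0.94468*0.16*0.92 + 0.987276*0.16*0.08 = 0.264922
Posterior = 0.065587 / 0.264922 ≈ 0.248

Now condition on the additional information:
By total probability over both values of dam release:
  P(flood warning | heavy upstream rainfall) = 0.94468*0.92 + 0.987276*0.08
        = 0.869106 + 0.078982 = 0.948088
The terms with dam release present sum to 0.078982, so
  P(dam release | flood warning, heavy upstream rainfall) = 0.078982 / 0.948088 ≈ 0.083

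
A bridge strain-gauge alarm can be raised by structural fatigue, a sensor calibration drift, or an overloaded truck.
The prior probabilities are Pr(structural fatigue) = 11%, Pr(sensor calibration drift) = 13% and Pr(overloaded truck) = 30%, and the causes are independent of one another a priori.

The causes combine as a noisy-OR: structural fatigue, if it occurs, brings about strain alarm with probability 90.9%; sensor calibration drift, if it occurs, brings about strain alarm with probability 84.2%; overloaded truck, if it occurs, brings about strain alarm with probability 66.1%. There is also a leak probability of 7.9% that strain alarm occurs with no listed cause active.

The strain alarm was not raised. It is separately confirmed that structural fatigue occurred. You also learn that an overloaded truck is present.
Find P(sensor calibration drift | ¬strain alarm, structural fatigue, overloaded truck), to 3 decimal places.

Under noisy-OR, P(strain alarm | causes) = 1 − (1−0.079)·∏(1−qᵢ) over the active causes.
For the numerator, keep only sensor calibration drift=true terms: 0.004489*0.13 = 0.000584
Normalizer over all consistent configurations: 0.028412*0.87 + 0.004489*0.13 = 0.025302
P(sensor calibration drift | ¬strain alarm, structural fatigue, overloaded truck) = 0.000584/0.025302 ≈ 0.023

P(sensor calibration drift | ¬strain alarm, structural fatigue, overloaded truck) ≈ 0.023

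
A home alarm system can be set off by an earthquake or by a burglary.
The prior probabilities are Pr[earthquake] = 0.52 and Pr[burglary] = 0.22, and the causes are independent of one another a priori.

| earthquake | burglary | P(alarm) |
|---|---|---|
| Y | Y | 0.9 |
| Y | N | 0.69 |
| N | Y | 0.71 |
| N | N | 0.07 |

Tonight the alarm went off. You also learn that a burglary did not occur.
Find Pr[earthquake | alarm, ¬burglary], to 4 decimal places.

By total probability over both values of earthquake:
  P(alarm | ¬burglary) = 0.07×0.48 + 0.69×0.52
        = 0.033600 + 0.358800 = 0.392400
Keeping only the earthquake-present terms gives 0.358800, so
  P(earthquake | alarm, ¬burglary) = 0.358800 / 0.392400 ≈ 0.9144

Pr[earthquake | alarm, ¬burglary] ≈ 0.9144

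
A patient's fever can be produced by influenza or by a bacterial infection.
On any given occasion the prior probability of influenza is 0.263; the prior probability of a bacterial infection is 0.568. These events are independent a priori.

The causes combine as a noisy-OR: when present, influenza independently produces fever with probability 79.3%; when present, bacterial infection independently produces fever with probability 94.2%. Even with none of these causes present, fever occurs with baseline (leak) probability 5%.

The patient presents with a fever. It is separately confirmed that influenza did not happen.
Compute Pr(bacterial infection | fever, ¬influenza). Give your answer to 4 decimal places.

Pr(bacterial infection | fever, ¬influenza) ≈ 0.9613

Under noisy-OR, P(fever | causes) = 1 − (1−0.05)·∏(1−qᵢ) over the active causes.
Enumerate both values of bacterial infection and weight by the priors:
  P(fever | ¬influenza) = 0.05*0.432 + 0.9449*0.568
        = 0.021600 + 0.536703 = 0.558303
The terms with bacterial infection present sum to 0.536703, so
  P(bacterial infection | fever, ¬influenza) = 0.536703 / 0.558303 ≈ 0.9613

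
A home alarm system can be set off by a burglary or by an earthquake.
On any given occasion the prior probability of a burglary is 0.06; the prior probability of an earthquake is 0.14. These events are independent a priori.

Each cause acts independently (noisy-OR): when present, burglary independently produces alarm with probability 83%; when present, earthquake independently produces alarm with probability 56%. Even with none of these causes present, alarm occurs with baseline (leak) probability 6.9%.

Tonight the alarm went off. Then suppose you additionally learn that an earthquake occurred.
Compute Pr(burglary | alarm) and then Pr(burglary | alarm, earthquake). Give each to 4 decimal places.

Pr(burglary | alarm) ≈ 0.2774; Pr(burglary | alarm, earthquake) ≈ 0.0914

Under noisy-OR, P(alarm | causes) = 1 − (1−0.069)·∏(1−qᵢ) over the active causes.
Sum P(alarm|·) weighted by the priors over the 4 (burglary, earthquake) configurations:
  P(alarm) = 0.069×0.94×0.86 + 0.59036×0.94×0.14 + 0.84173×0.06×0.86 + 0.930361×0.06×0.14
        = 0.055780 + 0.077691 + 0.043433 + 0.007815 = 0.184719
Keeping only the burglary-present terms gives 0.051248, so
  P(burglary | alarm) = 0.051248 / 0.184719 ≈ 0.2774

Now condition on the additional information:
By total probability over both values of burglary:
  P(alarm | earthquake) = 0.59036×0.94 + 0.930361×0.06
        = 0.554938 + 0.055822 = 0.610760
Keeping only the burglary-present terms gives 0.055822, so
  P(burglary | alarm, earthquake) = 0.055822 / 0.610760 ≈ 0.0914
Conditioning on earthquake lowers the posterior on burglary: the classic explaining-away effect in a common-effect structure.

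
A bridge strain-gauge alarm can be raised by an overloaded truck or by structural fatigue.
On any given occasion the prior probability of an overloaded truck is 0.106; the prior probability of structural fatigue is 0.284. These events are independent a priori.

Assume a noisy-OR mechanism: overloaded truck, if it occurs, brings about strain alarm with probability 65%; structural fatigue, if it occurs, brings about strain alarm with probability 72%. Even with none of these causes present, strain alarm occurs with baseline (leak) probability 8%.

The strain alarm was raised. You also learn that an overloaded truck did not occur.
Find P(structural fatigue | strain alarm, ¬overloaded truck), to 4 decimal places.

Under noisy-OR, P(strain alarm | causes) = 1 − (1−0.08)·∏(1−qᵢ) over the active causes.
P(strain alarm | ¬overloaded truck) = 0.08*0.716 + 0.7424*0.284 = 0.057280 + 0.210842 = 0.268122
The structural fatigue-present share is 0.7424*0.284 = 0.210842.
So P(structural fatigue | strain alarm, ¬overloaded truck) = 0.210842/0.268122 ≈ 0.7864.

P(structural fatigue | strain alarm, ¬overloaded truck) ≈ 0.7864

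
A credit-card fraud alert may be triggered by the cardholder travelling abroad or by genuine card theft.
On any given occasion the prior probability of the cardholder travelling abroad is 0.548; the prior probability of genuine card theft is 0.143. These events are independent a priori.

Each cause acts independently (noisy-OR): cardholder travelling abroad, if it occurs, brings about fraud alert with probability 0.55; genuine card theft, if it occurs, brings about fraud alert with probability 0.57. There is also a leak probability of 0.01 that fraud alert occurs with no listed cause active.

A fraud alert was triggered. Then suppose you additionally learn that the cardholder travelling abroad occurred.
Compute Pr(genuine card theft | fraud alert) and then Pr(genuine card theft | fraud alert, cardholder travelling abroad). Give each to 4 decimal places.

Pr(genuine card theft | fraud alert) ≈ 0.2754; Pr(genuine card theft | fraud alert, cardholder travelling abroad) ≈ 0.1957

Under noisy-OR, P(fraud alert | causes) = 1 − (1−0.01)·∏(1−qᵢ) over the active causes.
By total probability over the 4 (cardholder travelling abroad, genuine card theft) configurations:
  P(fraud alert) = 0.01×0.452×0.857 + 0.5743×0.452×0.143 + 0.5545×0.548×0.857 + 0.808435×0.548×0.143
        = 0.003874 + 0.037120 + 0.260413 + 0.063352 = 0.364759
Configurations with genuine card theft contribute 0.100472, so
  P(genuine card theft | fraud alert) = 0.100472 / 0.364759 ≈ 0.2754

Now condition on the additional information:
P(fraud alert | cardholder travelling abroad) = 0.5545*0.857 + 0.808435*0.143 = 0.475206 + 0.115606 = 0.590812
The genuine card theft-present share is 0.808435*0.143 = 0.115606.
P(genuine card theft | fraud alert, cardholder travelling abroad) = 0.115606 / 0.590812 ≈ 0.1957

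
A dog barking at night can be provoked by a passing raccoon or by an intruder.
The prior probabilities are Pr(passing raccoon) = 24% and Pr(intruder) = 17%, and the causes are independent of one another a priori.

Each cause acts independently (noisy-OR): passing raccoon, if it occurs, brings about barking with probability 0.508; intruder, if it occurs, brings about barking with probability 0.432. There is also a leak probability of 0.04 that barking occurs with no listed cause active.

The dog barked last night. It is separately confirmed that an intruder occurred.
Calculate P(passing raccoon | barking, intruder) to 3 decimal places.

Under noisy-OR, P(barking | causes) = 1 − (1−0.04)·∏(1−qᵢ) over the active causes.
P(barking | intruder) = 0.45472*0.76 + 0.731722*0.24 = 0.345587 + 0.175613 = 0.521200
The passing raccoon-present share is 0.731722*0.24 = 0.175613.
P(passing raccoon | barking, intruder) = 0.175613 / 0.521200 ≈ 0.337

P(passing raccoon | barking, intruder) ≈ 0.337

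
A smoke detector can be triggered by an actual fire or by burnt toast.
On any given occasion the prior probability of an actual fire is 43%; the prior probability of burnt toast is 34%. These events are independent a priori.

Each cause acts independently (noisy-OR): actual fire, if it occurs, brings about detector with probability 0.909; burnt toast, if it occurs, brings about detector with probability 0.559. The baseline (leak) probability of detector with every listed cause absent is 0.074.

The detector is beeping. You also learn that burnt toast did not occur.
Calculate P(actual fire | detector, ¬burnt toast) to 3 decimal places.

P(actual fire | detector, ¬burnt toast) ≈ 0.903

Under noisy-OR, P(detector | causes) = 1 − (1−0.074)·∏(1−qᵢ) over the active causes.
Sum P(detector|·) weighted by the priors over both values of actual fire:
  P(detector | ¬burnt toast) = 0.074·0.57 + 0.915734·0.43
        = 0.042180 + 0.393766 = 0.435946
The terms with actual fire present sum to 0.393766, so
  P(actual fire | detector, ¬burnt toast) = 0.393766 / 0.435946 ≈ 0.903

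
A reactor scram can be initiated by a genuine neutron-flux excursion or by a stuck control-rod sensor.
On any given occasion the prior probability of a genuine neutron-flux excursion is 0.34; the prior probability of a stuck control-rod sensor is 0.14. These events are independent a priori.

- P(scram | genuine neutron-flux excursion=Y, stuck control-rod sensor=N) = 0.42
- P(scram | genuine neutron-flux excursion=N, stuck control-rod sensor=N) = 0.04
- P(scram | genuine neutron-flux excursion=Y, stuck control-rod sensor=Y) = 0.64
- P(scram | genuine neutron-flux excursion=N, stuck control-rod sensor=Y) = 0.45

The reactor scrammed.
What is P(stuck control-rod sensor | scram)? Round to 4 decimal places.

P(scram) = 0.04*0.66*0.86 + 0.45*0.66*0.14 + 0.42*0.34*0.86 + 0.64*0.34*0.14 = 0.022704 + 0.041580 + 0.122808 + 0.030464 = 0.217556
Restricting to configurations with stuck control-rod sensor present: 0.041580 + 0.030464 = 0.072044.
P(stuck control-rod sensor | scram) = 0.072044 / 0.217556 ≈ 0.3312

P(stuck control-rod sensor | scram) ≈ 0.3312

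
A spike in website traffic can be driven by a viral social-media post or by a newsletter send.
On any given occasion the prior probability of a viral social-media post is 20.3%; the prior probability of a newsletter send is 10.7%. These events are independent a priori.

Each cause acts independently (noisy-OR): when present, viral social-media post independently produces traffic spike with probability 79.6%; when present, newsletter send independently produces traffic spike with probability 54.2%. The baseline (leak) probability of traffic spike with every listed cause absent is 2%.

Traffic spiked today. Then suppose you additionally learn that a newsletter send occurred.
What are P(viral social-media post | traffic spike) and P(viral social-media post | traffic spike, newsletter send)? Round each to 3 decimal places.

P(viral social-media post | traffic spike) ≈ 0.729; P(viral social-media post | traffic spike, newsletter send) ≈ 0.296

Under noisy-OR, P(traffic spike | causes) = 1 − (1−0.02)·∏(1−qᵢ) over the active causes.
Sum P(traffic spike|·) weighted by the priors over the 4 (viral social-media post, newsletter send) configurations:
  P(traffic spike) = 0.02*0.797*0.893 + 0.55116*0.797*0.107 + 0.80008*0.203*0.893 + 0.908437*0.203*0.107
        = 0.014234 + 0.047002 + 0.145038 + 0.019732 = 0.226006
The terms with viral social-media post present sum to 0.164770, so
  P(viral social-media post | traffic spike) = 0.164770 / 0.226006 ≈ 0.729

With the extra evidence:
Weight on viral social-media post=true, given the evidence: 0.908437·0.203 = 0.184413
Denominator P(traffic spike | newsletter send): 0.55116·0.797 + 0.908437·0.203 = 0.623688
Posterior = 0.184413 / 0.623688 ≈ 0.296
Conditioning on newsletter send lowers the posterior on viral social-media post: the classic explaining-away effect in a common-effect structure.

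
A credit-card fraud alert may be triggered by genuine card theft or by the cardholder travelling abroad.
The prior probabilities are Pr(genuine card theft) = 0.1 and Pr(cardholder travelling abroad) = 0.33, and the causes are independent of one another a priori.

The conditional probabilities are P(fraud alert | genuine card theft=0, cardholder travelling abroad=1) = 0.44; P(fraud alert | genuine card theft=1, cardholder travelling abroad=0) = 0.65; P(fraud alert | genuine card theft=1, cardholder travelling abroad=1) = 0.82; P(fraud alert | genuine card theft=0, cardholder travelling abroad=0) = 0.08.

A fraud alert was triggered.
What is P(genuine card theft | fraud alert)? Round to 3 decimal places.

P(fraud alert) = 0.08·0.9·0.67 + 0.44·0.9·0.33 + 0.65·0.1·0.67 + 0.82·0.1·0.33 = 0.048240 + 0.130680 + 0.043550 + 0.027060 = 0.249530
Restricting to configurations with genuine card theft present: 0.043550 + 0.027060 = 0.070610.
So P(genuine card theft | fraud alert) = 0.070610/0.249530 ≈ 0.283.

P(genuine card theft | fraud alert) ≈ 0.283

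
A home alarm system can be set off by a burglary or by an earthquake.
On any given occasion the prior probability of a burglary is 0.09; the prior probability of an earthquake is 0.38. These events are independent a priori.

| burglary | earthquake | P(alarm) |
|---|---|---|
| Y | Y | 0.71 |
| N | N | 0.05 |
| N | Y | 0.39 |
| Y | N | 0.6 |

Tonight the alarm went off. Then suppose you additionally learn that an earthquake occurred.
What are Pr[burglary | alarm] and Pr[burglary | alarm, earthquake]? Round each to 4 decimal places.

Pr[burglary | alarm] ≈ 0.2616; Pr[burglary | alarm, earthquake] ≈ 0.1526

Sum P(alarm|·) weighted by the priors over the 4 (burglary, earthquake) configurations:
  P(alarm) = 0.05*0.91*0.62 + 0.39*0.91*0.38 + 0.6*0.09*0.62 + 0.71*0.09*0.38
        = 0.028210 + 0.134862 + 0.033480 + 0.024282 = 0.220834
The terms with burglary present sum to 0.057762, so
  P(burglary | alarm) = 0.057762 / 0.220834 ≈ 0.2616

Now condition on the additional information:
Numerator (weight on configurations with burglary): 0.71·0.09 = 0.063900
Denominator P(alarm | earthquake): 0.39·0.91 + 0.71·0.09 = 0.418800
P(burglary | alarm, earthquake) = 0.063900/0.418800 ≈ 0.1526
This is intercausal reasoning (explaining away): once earthquake accounts for the alarm, burglary becomes less likely.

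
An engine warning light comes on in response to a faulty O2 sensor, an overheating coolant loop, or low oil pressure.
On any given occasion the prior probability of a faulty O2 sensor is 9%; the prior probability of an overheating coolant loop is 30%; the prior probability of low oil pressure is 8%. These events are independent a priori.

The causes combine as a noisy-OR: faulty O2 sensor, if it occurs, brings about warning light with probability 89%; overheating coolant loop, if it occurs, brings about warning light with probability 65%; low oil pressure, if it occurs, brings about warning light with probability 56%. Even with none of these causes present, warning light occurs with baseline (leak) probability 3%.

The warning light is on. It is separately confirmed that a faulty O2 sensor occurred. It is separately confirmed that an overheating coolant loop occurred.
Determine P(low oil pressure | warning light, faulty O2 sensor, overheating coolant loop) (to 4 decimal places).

Under noisy-OR, P(warning light | causes) = 1 − (1−0.03)·∏(1−qᵢ) over the active causes.
P(warning light | faulty O2 sensor, overheating coolant loop) = 0.962655×0.92 + 0.983568×0.08 = 0.885643 + 0.078685 = 0.964328
Restricting to configurations with low oil pressure present: 0.983568×0.08 = 0.078685.
So P(low oil pressure | warning light, faulty O2 sensor, overheating coolant loop) = 0.078685/0.964328 ≈ 0.0816.

P(low oil pressure | warning light, faulty O2 sensor, overheating coolant loop) ≈ 0.0816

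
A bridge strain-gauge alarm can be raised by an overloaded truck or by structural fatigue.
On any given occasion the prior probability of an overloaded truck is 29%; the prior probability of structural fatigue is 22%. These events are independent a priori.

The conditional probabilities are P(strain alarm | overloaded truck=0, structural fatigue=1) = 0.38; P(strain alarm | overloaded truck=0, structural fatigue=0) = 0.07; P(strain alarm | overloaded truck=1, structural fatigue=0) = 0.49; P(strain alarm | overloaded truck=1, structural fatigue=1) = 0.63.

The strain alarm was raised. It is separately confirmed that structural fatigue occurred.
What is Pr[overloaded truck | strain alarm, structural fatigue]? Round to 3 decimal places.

Weight on overloaded truck=true, given the evidence: 0.63·0.29 = 0.182700
The normalizing constant is 0.38·0.71 + 0.63·0.29 = 0.452500
Posterior = 0.182700 / 0.452500 ≈ 0.404

Pr[overloaded truck | strain alarm, structural fatigue] ≈ 0.404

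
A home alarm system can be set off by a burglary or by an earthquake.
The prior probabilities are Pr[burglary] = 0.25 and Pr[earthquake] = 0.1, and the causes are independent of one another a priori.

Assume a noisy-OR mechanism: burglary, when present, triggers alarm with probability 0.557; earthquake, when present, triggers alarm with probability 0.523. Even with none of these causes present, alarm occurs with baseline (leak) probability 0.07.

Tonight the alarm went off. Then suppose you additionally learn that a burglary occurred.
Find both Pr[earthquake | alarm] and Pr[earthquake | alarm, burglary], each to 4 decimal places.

Pr[earthquake | alarm] ≈ 0.2561; Pr[earthquake | alarm, burglary] ≈ 0.1318

Under noisy-OR, P(alarm | causes) = 1 − (1−0.07)·∏(1−qᵢ) over the active causes.
Sum P(alarm|·) weighted by the priors over the 4 (burglary, earthquake) configurations:
  P(alarm) = 0.07×0.75×0.9 + 0.55639×0.75×0.1 + 0.58801×0.25×0.9 + 0.803481×0.25×0.1
        = 0.047250 + 0.041729 + 0.132302 + 0.020087 = 0.241368
The terms with earthquake present sum to 0.061816, so
  P(earthquake | alarm) = 0.061816 / 0.241368 ≈ 0.2561

Now also conditioning on burglary=true:
Numerator (weight on configurations with earthquake): 0.803481*0.1 = 0.080348
Denominator P(alarm | burglary): 0.58801*0.9 + 0.803481*0.1 = 0.609557
Posterior = 0.080348 / 0.609557 ≈ 0.1318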